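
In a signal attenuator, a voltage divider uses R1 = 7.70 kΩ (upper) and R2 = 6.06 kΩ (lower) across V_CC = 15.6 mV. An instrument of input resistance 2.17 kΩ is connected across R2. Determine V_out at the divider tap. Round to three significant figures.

V_out ≈ 2.68 mV

First combine the lower leg with the load: R2 ‖ R_L = 1.598 kΩ.
Then V_out = V_CC · R2'/(R1 + R2') = 15.6 × 1.598/9.298 = 2.681 mV.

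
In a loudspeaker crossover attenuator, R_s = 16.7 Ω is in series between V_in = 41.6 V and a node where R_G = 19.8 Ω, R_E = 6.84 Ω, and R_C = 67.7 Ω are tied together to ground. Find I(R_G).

Equivalent of the parallel group: R_p = 4.729 Ω.
V_A by voltage divider: V_A = 41.6 × 4.729/(16.7 + 4.729) = 9.180 V.
I(R_G) = V_A / R_G = 9.180/19.8 = 0.4636 A.

I ≈ 0.464 A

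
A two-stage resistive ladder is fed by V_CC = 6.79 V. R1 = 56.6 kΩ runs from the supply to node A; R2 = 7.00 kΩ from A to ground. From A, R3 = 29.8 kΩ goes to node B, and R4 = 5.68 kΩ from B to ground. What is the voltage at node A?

Looking into the second stage from A: R3 + R4 = 35.48 kΩ appears in parallel with R2.
R2 ‖ (R3+R4) = 5.847 kΩ.
So V_A = 6.79 × 0.09362 = 0.6357 V.

V_A ≈ 0.636 V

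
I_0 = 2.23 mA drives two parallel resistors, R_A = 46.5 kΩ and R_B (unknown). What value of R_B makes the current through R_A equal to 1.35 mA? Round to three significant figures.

Two-branch current divider: I_A = I_0 · R_B/(R_A + R_B).
With f = 0.6054, R_B = R_A · f/(1−f) = 46.5 × 1.534 = 71.34 kΩ.

R_B ≈ 71.3 kΩ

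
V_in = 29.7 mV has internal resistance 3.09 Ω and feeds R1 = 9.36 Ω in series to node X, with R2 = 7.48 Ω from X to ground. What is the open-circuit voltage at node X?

V_th ≈ 11.1 mV

R1' = 3.09 + 9.36 = 12.45 Ω (source resistance + R1).
Open-circuit (no load on X): V_th = V_in · R2/(R1' + R2) = 29.7 × 7.48/(12.45 + 7.48) = 11.15 mV.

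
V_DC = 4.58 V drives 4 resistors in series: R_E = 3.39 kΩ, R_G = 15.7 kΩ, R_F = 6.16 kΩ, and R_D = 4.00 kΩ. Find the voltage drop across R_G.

Series total: ΣR = 3.39 + 15.7 + 6.16 + 4.00 = 29.25 kΩ.
Voltage divider: V = V_DC · (15.70 / 29.25) = 4.58 × 0.5368 = 2.458 V.

V ≈ 2.46 V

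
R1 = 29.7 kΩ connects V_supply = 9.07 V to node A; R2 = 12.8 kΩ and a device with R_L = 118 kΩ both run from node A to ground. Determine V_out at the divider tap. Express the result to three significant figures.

V_out ≈ 2.54 V

The load sits in parallel with R2, giving an effective lower resistance R2' = R2·R_L/(R2+R_L) = 11.55 kΩ.
Voltage divider with the loaded lower leg: V_out = 9.07 × 11.55/(29.7 + 11.55) = 9.07 × 0.2800 = 2.539 V.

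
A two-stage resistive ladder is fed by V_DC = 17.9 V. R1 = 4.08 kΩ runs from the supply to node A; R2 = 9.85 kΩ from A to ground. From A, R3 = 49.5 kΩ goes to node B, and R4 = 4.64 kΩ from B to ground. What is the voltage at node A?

V_A ≈ 12.0 V

Node A sees R2 in parallel with the series input of stage 2, R3 + R4 = 54.14 kΩ.
Effective lower resistance at A: R2 ‖ 54.14 = 8.334 kΩ.
First divider: V_A = V_DC · 8.334/(4.08 + 8.334) = 12.02 V.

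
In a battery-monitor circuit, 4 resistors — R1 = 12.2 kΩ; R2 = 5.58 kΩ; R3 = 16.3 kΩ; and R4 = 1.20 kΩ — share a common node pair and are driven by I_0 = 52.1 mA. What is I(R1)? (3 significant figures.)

I ≈ 3.69 mA

ΣG = 1/12.2 + 1/5.58 + 1/16.3 + 1/1.20 = 1.156.
R1 takes the fraction G_k/ΣG = 0.08197/1.156 = 0.07091, so I = 52.1 × 0.07091 = 3.695 mA.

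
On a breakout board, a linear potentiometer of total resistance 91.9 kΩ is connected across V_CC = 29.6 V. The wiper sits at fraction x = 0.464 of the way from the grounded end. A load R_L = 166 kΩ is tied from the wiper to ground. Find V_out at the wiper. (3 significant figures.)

V_out ≈ 12.1 V

The pot divides into 49.26 kΩ above the wiper and 42.64 kΩ below.
(x·R_p) ‖ R_L = 33.93 kΩ.
V_out = 29.6 × 33.93/(49.26 + 33.93) = 12.07 V.
(Unloaded: V_out = x·V_CC = 13.7 V.)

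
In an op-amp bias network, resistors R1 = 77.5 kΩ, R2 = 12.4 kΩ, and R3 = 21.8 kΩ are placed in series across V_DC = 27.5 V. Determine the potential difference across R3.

Total series resistance ΣR = 77.5 + 12.4 + 21.8 = 111.7 kΩ.
Voltage divider: V = V_DC · (21.80 / 111.7) = 27.5 × 0.1952 = 5.367 V.

V ≈ 5.37 V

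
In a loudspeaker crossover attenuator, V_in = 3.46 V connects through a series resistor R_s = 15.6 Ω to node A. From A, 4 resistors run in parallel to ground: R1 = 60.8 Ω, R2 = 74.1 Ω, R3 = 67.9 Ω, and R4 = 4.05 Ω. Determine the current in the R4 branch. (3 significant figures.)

I ≈ 0.154 A

Parallel bank: R_p = 1/(1/60.8 + 1/74.1 + 1/67.9 + 1/4.05) = 3.430 Ω.
Node voltage V_A = V_in · R_p/(R_s + R_p) = 3.46 × 0.1802 = 0.6236 V.
I(R4) = V_A / R4 = 0.6236/4.05 = 0.1540 A.
(Equivalently: I_total = 0.1818 A, then current-divider fraction G_k/ΣG = 0.8468.)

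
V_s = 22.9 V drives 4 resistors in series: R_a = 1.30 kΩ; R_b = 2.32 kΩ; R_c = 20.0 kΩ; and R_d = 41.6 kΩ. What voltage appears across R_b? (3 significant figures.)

V ≈ 0.815 V

Series total: ΣR = 1.30 + 2.32 + 20.0 + 41.6 = 65.22 kΩ.
V = V_s · R/ΣR = 22.9 × 0.03557 = 0.8146 V.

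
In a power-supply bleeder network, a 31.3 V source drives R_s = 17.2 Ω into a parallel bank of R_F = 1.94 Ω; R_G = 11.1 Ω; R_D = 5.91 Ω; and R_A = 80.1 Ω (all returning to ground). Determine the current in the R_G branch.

I ≈ 0.194 A

Equivalent of the parallel group: R_p = 1.270 Ω.
Node voltage V_A = V_DC · R_p/(R_s + R_p) = 31.3 × 0.06877 = 2.153 V.
I(R_G) = V_A / R_G = 2.153/11.1 = 0.1939 A.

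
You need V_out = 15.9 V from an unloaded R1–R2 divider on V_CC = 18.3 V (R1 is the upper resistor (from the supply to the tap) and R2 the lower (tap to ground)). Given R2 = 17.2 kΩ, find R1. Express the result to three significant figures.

V_out/V_CC = R2/(R1+R2) = 0.8689.
So R1 = R2 · (V_CC/V_out − 1) = 17.2 × (18.3/15.9 − 1) = 17.2 × 0.1509 = 2.596 kΩ.

R1 ≈ 2.60 kΩ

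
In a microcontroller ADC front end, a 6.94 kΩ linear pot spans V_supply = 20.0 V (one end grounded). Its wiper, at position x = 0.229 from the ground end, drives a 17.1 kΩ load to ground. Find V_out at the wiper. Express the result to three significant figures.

V_out ≈ 4.27 V

The pot divides into 5.351 kΩ above the wiper and 1.589 kΩ below.
R_L loads the lower segment: effective lower R = 1.454 kΩ.
Then V_out = V_supply · 1.454/(5.351 + 1.454) = 4.274 V.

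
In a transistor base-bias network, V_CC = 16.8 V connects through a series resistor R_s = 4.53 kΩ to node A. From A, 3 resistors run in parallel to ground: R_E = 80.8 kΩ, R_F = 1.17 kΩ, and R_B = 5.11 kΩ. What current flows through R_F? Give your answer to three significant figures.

I ≈ 2.47 mA

Combine the parallel branches: R_p = (1/80.8 + 1/1.17 + 1/5.11)⁻¹ = 0.9409 kΩ.
Node voltage V_A = V_CC · R_p/(R_s + R_p) = 16.8 × 0.1720 = 2.889 V.
Branch current I = V_A/R_F = 2.889/1.17 = 2.470 mA.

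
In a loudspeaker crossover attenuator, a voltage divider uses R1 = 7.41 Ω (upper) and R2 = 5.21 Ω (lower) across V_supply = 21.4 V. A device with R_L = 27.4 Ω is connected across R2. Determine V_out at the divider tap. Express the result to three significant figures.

V_out ≈ 7.95 V

The load sits in parallel with R2, giving an effective lower resistance R2' = R2·R_L/(R2+R_L) = 4.378 Ω.
Now apply the divider: V_out = 21.4 × 0.3714 = 7.947 V.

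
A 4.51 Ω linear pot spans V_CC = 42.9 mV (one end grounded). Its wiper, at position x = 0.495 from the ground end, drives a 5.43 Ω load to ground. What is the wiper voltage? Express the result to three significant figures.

The pot divides into 2.278 Ω above the wiper and 2.232 Ω below.
(x·R_p) ‖ R_L = 1.582 Ω.
V_out = 42.9 × 1.582/(2.278 + 1.582) = 17.58 mV.
(Unloaded: V_out = x·V_CC = 21.2 mV.)

V_out ≈ 17.6 mV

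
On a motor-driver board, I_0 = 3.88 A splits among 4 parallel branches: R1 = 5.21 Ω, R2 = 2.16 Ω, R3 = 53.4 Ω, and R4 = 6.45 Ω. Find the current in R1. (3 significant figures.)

Total conductance ΣG = 1/5.21 + 1/2.16 + 1/53.4 + 1/6.45 = 0.8287 (units of 1/Ω).
R1 takes the fraction G_k/ΣG = 0.1919/0.8287 = 0.2316, so I = 3.88 × 0.2316 = 0.8987 A.

I ≈ 0.899 A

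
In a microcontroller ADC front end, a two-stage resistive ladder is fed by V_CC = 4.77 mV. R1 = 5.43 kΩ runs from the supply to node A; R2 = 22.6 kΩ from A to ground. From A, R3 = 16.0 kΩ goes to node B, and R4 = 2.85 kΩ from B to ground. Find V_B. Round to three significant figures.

Looking into the second stage from A: R3 + R4 = 18.85 kΩ appears in parallel with R2.
R2 ‖ (R3+R4) = 10.28 kΩ.
V_A = 4.77 × 10.28/(5.43 + 10.28) = 3.121 mV.
Stage 2 is unloaded, so V_B = V_A · R4/(R3+R4) = 3.121 × 2.85/18.85 = 0.4719 mV.

V_B ≈ 0.472 mV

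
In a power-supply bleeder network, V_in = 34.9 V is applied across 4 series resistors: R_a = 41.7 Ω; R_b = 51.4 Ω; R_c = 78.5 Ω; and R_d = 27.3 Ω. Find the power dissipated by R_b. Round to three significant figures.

P ≈ 1.58 W

Series current I = V_in/ΣR = 34.9/198.9 = 0.1755 A.
V(R_b) = I·R = 9.019 V; P = V·I = 9.019 × 0.1755 = 1.583 W.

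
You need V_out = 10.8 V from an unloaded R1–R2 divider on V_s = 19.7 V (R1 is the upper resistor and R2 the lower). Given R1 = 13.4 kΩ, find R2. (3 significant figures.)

R2 ≈ 16.3 kΩ

V_out/V_s = R2/(R1+R2) = 0.5482.
So R2 = R1 · V_out/(V_s − V_out) = 13.4 × 10.8/(19.7 − 10.8) = 13.4 × 1.213 = 16.26 kΩ.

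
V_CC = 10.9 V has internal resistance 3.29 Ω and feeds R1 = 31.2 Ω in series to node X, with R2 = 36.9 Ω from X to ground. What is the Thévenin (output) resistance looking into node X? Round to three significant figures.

R_th ≈ 17.8 Ω

R1' = 3.29 + 31.2 = 34.49 Ω (source resistance + R1).
With V_CC suppressed (replaced by a short), R_th = R1' ‖ R2 = (34.49 × 36.9)/(34.49 + 36.9) = 17.83 Ω.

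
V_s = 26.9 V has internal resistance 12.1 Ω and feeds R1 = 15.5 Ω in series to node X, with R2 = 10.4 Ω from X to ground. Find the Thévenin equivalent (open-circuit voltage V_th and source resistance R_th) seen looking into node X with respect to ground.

R1' = 12.1 + 15.5 = 27.60 Ω (source resistance + R1).
Open-circuit (no load on X): V_th = V_s · R2/(R1' + R2) = 26.9 × 10.4/(27.60 + 10.4) = 7.362 V.
Zeroing V_s shorts the top of R1' to ground, so R_th = R1' ‖ R2 = 7.554 Ω.

V_th ≈ 7.36 V, R_th ≈ 7.55 Ω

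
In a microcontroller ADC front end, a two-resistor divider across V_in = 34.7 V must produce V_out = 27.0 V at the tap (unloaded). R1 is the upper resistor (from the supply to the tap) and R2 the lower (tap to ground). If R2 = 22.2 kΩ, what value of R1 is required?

The divider ratio is R2/(R1+R2) = 27.0/34.7 = 0.7781.
Rearranging, R1 = R2·(1−k)/k = 22.2 × 0.2852 = 6.331 kΩ.

R1 ≈ 6.33 kΩ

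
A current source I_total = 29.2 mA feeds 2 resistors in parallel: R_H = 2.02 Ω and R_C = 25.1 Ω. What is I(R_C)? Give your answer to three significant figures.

For two parallel branches, I_k = I_total · (other R)/(sum of R).
I(R_C) = 29.2 × 2.02/(2.02 + 25.1) = 29.2 × 0.07448 = 2.175 mA.

I ≈ 2.17 mA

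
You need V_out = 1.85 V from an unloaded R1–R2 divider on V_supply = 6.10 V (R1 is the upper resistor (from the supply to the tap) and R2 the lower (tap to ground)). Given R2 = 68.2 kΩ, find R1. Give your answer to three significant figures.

The divider ratio is R2/(R1+R2) = 1.85/6.10 = 0.3033.
R1 = R2·(1/k − 1) = 68.2 × 2.297 = 156.7 kΩ.

R1 ≈ 157 kΩ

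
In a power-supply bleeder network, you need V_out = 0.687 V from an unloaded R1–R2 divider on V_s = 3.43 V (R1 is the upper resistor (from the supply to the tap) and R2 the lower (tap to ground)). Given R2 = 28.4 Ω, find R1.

R1 ≈ 113 Ω

V_out/V_s = R2/(R1+R2) = 0.2003.
Rearranging, R1 = R2·(1−k)/k = 28.4 × 3.993 = 113.4 Ω.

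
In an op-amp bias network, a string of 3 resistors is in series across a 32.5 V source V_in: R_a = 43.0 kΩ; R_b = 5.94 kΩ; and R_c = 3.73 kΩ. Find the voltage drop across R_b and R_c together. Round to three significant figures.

V ≈ 5.97 V

Series total: ΣR = 43.0 + 5.94 + 3.73 = 52.67 kΩ.
R_{R_b..R_c} = 5.94 + 3.73 = 9.670 kΩ.
Voltage divider: V = V_in · (9.670 / 52.67) = 32.5 × 0.1836 = 5.967 V.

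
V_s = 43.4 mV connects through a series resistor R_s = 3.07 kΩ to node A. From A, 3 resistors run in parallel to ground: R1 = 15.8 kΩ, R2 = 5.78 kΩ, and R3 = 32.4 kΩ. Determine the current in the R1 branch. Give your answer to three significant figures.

Combine the parallel branches: R_p = (1/15.8 + 1/5.78 + 1/32.4)⁻¹ = 3.743 kΩ.
V_A = 43.4 × 3.743/6.813 = 23.84 mV.
Branch current I = V_A/R1 = 23.84/15.8 = 1.509 µA.
(Equivalently: I_total = 6.370 µA, then current-divider fraction G_k/ΣG = 0.2369.)

I ≈ 1.51 µA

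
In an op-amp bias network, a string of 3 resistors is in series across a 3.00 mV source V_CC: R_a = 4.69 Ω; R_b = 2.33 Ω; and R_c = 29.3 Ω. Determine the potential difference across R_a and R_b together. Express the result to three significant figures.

Total series resistance ΣR = 4.69 + 2.33 + 29.3 = 36.32 Ω.
R_{R_a..R_b} = 4.69 + 2.33 = 7.020 Ω.
By the voltage-divider rule, V = 3.00 × 7.020/36.32 = 0.5798 mV.

V ≈ 0.580 mV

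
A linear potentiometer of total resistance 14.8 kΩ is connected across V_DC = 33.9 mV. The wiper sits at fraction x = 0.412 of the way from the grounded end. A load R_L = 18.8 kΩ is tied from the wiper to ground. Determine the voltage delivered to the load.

V_out ≈ 11.7 mV

The pot divides into 8.702 kΩ above the wiper and 6.098 kΩ below.
Lower segment in parallel with the load: 6.098 ‖ 18.8 = 4.604 kΩ.
Then V_out = V_DC · 4.604/(8.702 + 4.604) = 11.73 mV.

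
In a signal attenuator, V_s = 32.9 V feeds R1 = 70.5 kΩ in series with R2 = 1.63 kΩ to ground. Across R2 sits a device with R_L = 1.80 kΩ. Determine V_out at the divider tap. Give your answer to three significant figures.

First combine the lower leg with the load: R2 ‖ R_L = 0.8554 kΩ.
Then V_out = V_s · R2'/(R1 + R2') = 32.9 × 0.8554/71.36 = 0.3944 V.

V_out ≈ 0.394 V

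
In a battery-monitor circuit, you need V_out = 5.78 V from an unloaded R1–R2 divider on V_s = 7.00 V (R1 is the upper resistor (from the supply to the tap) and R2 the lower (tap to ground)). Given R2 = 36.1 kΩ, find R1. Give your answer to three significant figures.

Required fraction k = V_out/V_s = 0.8257.
So R1 = R2 · (V_s/V_out − 1) = 36.1 × (7.00/5.78 − 1) = 36.1 × 0.2111 = 7.620 kΩ.

R1 ≈ 7.62 kΩ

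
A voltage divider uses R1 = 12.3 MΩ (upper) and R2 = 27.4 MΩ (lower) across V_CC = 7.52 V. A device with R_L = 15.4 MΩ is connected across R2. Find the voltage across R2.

V_out ≈ 3.35 V

First combine the lower leg with the load: R2 ‖ R_L = 9.859 MΩ.
Voltage divider with the loaded lower leg: V_out = 7.52 × 9.859/(12.3 + 9.859) = 7.52 × 0.4449 = 3.346 V.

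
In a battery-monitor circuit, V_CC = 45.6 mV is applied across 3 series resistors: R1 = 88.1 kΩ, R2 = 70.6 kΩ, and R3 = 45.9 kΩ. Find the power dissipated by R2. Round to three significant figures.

P ≈ 3.51 nW

Series current I = V_CC/ΣR = 45.6/204.6 = 0.2229 µA.
V(R2) = I·R = 15.73 mV; P = V·I = 15.73 × 0.2229 = 3.507 nW.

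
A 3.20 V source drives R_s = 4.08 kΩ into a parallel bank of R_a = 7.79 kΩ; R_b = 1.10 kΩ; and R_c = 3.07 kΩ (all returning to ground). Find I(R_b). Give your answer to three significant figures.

Combine the parallel branches: R_p = (1/7.79 + 1/1.10 + 1/3.07)⁻¹ = 0.7336 kΩ.
Node voltage V_A = V_CC · R_p/(R_s + R_p) = 3.20 × 0.1524 = 0.4877 V.
Branch current I = V_A/R_b = 0.4877/1.10 = 0.4433 mA.

I ≈ 0.443 mA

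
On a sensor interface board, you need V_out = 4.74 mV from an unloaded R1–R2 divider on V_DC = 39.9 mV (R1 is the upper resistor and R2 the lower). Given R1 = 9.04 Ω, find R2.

R2 ≈ 1.22 Ω

V_out/V_DC = R2/(R1+R2) = 0.1188.
R2 = R1 · 0.1188/(1 − 0.1188) = 1.219 Ω.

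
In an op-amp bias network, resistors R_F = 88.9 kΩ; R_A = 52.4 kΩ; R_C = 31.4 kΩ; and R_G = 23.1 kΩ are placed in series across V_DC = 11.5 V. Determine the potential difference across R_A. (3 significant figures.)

V ≈ 3.08 V

Series total: ΣR = 88.9 + 52.4 + 31.4 + 23.1 = 195.8 kΩ.
By the voltage-divider rule, V = 11.5 × 52.40/195.8 = 3.078 V.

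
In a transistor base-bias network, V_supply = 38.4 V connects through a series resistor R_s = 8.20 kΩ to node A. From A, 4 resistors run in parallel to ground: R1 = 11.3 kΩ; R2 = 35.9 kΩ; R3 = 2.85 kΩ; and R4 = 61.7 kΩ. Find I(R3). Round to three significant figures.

I ≈ 2.71 mA

Combine the parallel branches: R_p = (1/11.3 + 1/35.9 + 1/2.85 + 1/61.7)⁻¹ = 2.069 kΩ.
V_A by voltage divider: V_A = 38.4 × 2.069/(8.20 + 2.069) = 7.735 V.
Branch current I = V_A/R3 = 7.735/2.85 = 2.714 mA.
(Check via current divider: I_total = 3.740 mA; share G_k/ΣG = 0.7258 → same result.)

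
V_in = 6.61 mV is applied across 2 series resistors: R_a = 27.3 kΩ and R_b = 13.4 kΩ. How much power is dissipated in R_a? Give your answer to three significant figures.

P ≈ 0.720 nW

The common current is I = 6.61/40.70 = 0.1624 µA.
V(R_a) = I·R = 4.434 mV; P = V·I = 4.434 × 0.1624 = 0.7201 nW.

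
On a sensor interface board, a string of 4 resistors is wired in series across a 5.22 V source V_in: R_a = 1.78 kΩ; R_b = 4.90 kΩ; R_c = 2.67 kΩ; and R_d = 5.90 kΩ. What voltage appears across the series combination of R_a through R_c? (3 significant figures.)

V ≈ 3.20 V

ΣR = 1.78 + 4.90 + 2.67 + 5.90 = 15.25 kΩ.
R_{R_a..R_c} = 1.78 + 4.90 + 2.67 = 9.350 kΩ.
Voltage divider: V = V_in · (9.350 / 15.25) = 5.22 × 0.6131 = 3.200 V.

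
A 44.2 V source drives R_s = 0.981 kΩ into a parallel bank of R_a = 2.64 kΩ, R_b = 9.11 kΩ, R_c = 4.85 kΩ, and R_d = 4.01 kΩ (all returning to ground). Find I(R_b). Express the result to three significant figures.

I ≈ 2.52 mA

Equivalent of the parallel group: R_p = 1.059 kΩ.
V_A by voltage divider: V_A = 44.2 × 1.059/(0.981 + 1.059) = 22.95 V.
Branch current I = V_A/R_b = 22.95/9.11 = 2.519 mA.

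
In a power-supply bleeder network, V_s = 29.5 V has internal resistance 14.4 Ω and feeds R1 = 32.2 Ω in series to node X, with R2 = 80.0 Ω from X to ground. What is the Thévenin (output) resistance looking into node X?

R_th ≈ 29.4 Ω

R1' = 14.4 + 32.2 = 46.60 Ω (source resistance + R1).
Looking into X with the source shorted: R_th = R1'·R2/(R1'+R2) = 46.60 × 80.0/126.6 = 29.45 Ω.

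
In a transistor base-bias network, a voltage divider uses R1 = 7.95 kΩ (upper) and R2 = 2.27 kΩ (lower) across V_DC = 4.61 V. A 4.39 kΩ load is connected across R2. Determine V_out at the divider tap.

V_out ≈ 0.730 V

R2 ‖ R_L = (2.27 × 4.39)/(2.27 + 4.39) = 1.496 kΩ.
Then V_out = V_DC · R2'/(R1 + R2') = 4.61 × 1.496/9.446 = 0.7302 V.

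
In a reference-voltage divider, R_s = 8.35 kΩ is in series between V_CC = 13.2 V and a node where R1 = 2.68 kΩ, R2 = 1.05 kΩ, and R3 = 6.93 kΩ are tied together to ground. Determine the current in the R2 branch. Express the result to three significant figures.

I ≈ 0.947 mA

Equivalent of the parallel group: R_p = 0.6804 kΩ.
Node voltage V_A = V_CC · R_p/(R_s + R_p) = 13.2 × 0.07534 = 0.9945 V.
I(R2) = V_A / R2 = 0.9945/1.05 = 0.9471 mA.
(Check via current divider: I_total = 1.462 mA; share G_k/ΣG = 0.6480 → same result.)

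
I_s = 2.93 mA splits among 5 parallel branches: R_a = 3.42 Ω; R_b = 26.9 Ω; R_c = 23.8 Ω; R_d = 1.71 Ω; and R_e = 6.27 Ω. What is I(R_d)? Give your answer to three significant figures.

I ≈ 1.54 mA

Total conductance ΣG = 1/3.42 + 1/26.9 + 1/23.8 + 1/1.71 + 1/6.27 = 1.116 (units of 1/Ω).
By the current-divider rule, I = I_s · G_k/ΣG = 2.93 × 0.5241 = 1.536 mA.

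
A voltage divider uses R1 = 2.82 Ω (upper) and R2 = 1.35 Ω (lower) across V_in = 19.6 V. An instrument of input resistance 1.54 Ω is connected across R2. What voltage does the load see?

V_out ≈ 3.98 V

First combine the lower leg with the load: R2 ‖ R_L = 0.7194 Ω.
Now apply the divider: V_out = 19.6 × 0.2032 = 3.984 V.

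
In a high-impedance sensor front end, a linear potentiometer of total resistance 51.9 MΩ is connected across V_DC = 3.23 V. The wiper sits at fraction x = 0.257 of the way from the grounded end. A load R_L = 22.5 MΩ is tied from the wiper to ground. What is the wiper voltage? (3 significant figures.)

Lower segment x·R_p = 13.34 MΩ; upper segment (1−x)·R_p = 38.56 MΩ.
R_L loads the lower segment: effective lower R = 8.374 MΩ.
Then V_out = V_DC · 8.374/(38.56 + 8.374) = 0.5763 V.
(Unloaded: V_out = x·V_DC = 0.830 V.)

V_out ≈ 0.576 V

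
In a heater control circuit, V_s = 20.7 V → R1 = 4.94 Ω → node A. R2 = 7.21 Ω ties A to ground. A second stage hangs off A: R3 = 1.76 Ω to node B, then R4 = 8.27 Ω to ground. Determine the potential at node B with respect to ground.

The second stage (R3 + R4 = 10.03 Ω) loads node A in parallel with R2.
Effective lower resistance at A: R2 ‖ 10.03 = 4.195 Ω.
So V_A = 20.7 × 0.4592 = 9.506 V.
V_B = V_A × 0.8245 = 7.838 V.

V_B ≈ 7.84 V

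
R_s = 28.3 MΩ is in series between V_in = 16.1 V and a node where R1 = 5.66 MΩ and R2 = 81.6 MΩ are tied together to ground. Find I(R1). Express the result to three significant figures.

Parallel bank: R_p = 1/(1/5.66 + 1/81.6) = 5.293 MΩ.
V_A by voltage divider: V_A = 16.1 × 5.293/(28.3 + 5.293) = 2.537 V.
I(R1) = V_A / R1 = 2.537/5.66 = 0.4482 µA.

I ≈ 0.448 µA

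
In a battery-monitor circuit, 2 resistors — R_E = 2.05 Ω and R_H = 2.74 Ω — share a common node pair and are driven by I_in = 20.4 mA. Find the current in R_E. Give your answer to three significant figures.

With just two branches, the current splits inversely with resistance.
So I = 20.4 × 2.74/4.790 = 11.67 mA.

I ≈ 11.7 mA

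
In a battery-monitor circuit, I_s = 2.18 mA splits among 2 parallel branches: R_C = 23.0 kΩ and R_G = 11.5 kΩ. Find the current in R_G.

Two-branch current divider: I_k = I_s · R_other/(R_1 + R_2).
I(R_G) = 2.18 × 23.0/(23.0 + 11.5) = 2.18 × 0.6667 = 1.453 mA.

I ≈ 1.45 mA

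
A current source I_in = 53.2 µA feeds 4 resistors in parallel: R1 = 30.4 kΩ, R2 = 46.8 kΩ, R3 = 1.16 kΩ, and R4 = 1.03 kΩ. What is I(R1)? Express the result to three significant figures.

I ≈ 0.927 µA

Conductances: ΣG = 1/30.4 + 1/46.8 + 1/1.16 + 1/1.03 = 1.887 (1/kΩ).
By the current-divider rule, I = I_in · G_k/ΣG = 53.2 × 0.01743 = 0.9273 µA.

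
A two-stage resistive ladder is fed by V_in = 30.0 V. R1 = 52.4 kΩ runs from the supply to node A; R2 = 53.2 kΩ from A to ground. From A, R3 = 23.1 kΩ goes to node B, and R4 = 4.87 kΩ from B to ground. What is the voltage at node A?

V_A ≈ 7.78 V

Looking into the second stage from A: R3 + R4 = 27.97 kΩ appears in parallel with R2.
Effective lower resistance at A: R2 ‖ 27.97 = 18.33 kΩ.
V_A = 30.0 × 18.33/(52.4 + 18.33) = 7.775 V.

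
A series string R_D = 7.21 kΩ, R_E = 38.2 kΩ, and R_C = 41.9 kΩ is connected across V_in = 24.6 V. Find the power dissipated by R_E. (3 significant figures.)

P ≈ 3.03 mW

Series current I = V_in/ΣR = 24.6/87.31 = 0.2818 mA.
P = I²R = 0.07939 × 38.2 = 3.033 mW.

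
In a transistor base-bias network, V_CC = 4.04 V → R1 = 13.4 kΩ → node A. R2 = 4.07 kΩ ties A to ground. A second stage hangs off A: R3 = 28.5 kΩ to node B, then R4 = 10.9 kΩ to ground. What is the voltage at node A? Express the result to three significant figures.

Node A sees R2 in parallel with the series input of stage 2, R3 + R4 = 39.40 kΩ.
R2 ‖ (R3+R4) = 3.689 kΩ.
V_A = 4.04 × 3.689/(13.4 + 3.689) = 0.8721 V.

V_A ≈ 0.872 V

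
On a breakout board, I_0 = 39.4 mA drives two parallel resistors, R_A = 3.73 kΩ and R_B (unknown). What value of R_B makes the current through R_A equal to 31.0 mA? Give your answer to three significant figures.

R_B ≈ 13.8 kΩ

The fraction through R_A equals R_B/(R_A+R_B).
31.0/39.4 = R_B/(R_A + R_B) → R_B = R_A · (0.7868)/(1 − 0.7868) = 3.73 × 3.690 = 13.77 kΩ.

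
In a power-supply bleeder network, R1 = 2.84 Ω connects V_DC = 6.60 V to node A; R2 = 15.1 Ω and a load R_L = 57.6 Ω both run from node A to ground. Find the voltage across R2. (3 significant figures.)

First combine the lower leg with the load: R2 ‖ R_L = 11.96 Ω.
Then V_out = V_DC · R2'/(R1 + R2') = 6.60 × 11.96/14.80 = 5.334 V.
(Unloaded it would be 5.56 V; the load pulls it down.)

V_out ≈ 5.33 V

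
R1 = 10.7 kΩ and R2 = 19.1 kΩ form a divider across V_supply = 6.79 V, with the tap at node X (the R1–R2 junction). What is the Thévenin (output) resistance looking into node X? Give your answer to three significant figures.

Looking into X with the source shorted: R_th = R1·R2/(R1+R2) = 10.70 × 19.1/29.80 = 6.858 kΩ.

R_th ≈ 6.86 kΩ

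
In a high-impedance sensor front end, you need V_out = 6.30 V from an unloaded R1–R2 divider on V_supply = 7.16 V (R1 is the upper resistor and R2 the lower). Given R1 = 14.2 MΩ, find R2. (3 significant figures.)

R2 ≈ 104 MΩ

Required fraction k = V_out/V_supply = 0.8799.
Rearranging, R2 = R1·k/(1−k) = 14.2 × 7.326 = 104.0 MΩ.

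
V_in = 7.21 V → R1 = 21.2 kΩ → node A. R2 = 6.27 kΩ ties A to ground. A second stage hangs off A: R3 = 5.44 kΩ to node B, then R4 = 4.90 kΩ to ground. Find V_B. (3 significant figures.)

Node A sees R2 in parallel with the series input of stage 2, R3 + R4 = 10.34 kΩ.
R2 ‖ (R3+R4) = 3.903 kΩ.
So V_A = 7.21 × 0.1555 = 1.121 V.
Then the unloaded second divider: V_B = V_A × R4/(R3+R4) = 1.121 × 0.4739 = 0.5313 V.

V_B ≈ 0.531 V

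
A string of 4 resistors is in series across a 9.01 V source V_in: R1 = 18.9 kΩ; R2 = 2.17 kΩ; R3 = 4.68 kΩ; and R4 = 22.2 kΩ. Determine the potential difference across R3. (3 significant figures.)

V ≈ 0.879 V

Total series resistance ΣR = 18.9 + 2.17 + 4.68 + 22.2 = 47.95 kΩ.
By the voltage-divider rule, V = 9.01 × 4.680/47.95 = 0.8794 V.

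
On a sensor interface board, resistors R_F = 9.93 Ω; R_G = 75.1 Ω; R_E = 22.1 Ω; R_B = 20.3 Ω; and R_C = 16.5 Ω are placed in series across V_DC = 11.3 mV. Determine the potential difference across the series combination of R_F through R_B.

V ≈ 10.0 mV

Total series resistance ΣR = 9.93 + 75.1 + 22.1 + 20.3 + 16.5 = 143.9 Ω.
R_{R_F..R_B} = 9.93 + 75.1 + 22.1 + 20.3 = 127.4 Ω.
V = V_DC · R/ΣR = 11.3 × 0.8854 = 10.00 mV.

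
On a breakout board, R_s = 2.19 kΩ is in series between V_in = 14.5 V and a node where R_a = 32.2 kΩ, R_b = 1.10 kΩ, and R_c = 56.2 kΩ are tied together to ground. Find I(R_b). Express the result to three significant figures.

Combine the parallel branches: R_p = (1/32.2 + 1/1.10 + 1/56.2)⁻¹ = 1.044 kΩ.
Node voltage V_A = V_in · R_p/(R_s + R_p) = 14.5 × 0.3228 = 4.681 V.
Branch current I = V_A/R_b = 4.681/1.10 = 4.255 mA.

I ≈ 4.26 mA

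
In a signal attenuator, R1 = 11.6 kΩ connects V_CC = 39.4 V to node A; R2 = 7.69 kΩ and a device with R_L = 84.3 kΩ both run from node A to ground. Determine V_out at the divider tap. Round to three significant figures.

R2 ‖ R_L = (7.69 × 84.3)/(7.69 + 84.3) = 7.047 kΩ.
Now apply the divider: V_out = 39.4 × 0.3779 = 14.89 V.
(Unloaded it would be 15.7 V; the load pulls it down.)

V_out ≈ 14.9 V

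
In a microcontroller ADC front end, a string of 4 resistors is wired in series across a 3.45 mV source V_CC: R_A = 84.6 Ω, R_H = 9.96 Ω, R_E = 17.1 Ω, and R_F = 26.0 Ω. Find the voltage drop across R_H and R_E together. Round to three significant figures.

Series total: ΣR = 84.6 + 9.96 + 17.1 + 26.0 = 137.7 Ω.
R_{R_H..R_E} = 9.96 + 17.1 = 27.06 Ω.
Voltage divider: V = V_CC · (27.06 / 137.7) = 3.45 × 0.1966 = 0.6782 mV.

V ≈ 0.678 mV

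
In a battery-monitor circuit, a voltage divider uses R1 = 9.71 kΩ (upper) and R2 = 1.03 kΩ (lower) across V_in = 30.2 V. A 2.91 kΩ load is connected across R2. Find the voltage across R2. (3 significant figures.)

First combine the lower leg with the load: R2 ‖ R_L = 0.7607 kΩ.
Voltage divider with the loaded lower leg: V_out = 30.2 × 0.7607/(9.71 + 0.7607) = 30.2 × 0.07265 = 2.194 V.
(Unloaded it would be 2.90 V; the load pulls it down.)

V_out ≈ 2.19 V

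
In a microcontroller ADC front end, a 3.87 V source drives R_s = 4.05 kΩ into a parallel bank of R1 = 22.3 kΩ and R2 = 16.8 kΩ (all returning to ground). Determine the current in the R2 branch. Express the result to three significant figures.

I ≈ 0.162 mA

Parallel bank: R_p = 1/(1/22.3 + 1/16.8) = 9.582 kΩ.
V_A by voltage divider: V_A = 3.87 × 9.582/(4.05 + 9.582) = 2.720 V.
Branch current I = V_A/R2 = 2.720/16.8 = 0.1619 mA.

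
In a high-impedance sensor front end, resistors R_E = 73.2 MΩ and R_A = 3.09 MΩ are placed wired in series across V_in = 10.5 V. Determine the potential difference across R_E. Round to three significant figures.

Series total: ΣR = 73.2 + 3.09 = 76.29 MΩ.
V = V_in · R/ΣR = 10.5 × 0.9595 = 10.07 V.

V ≈ 10.1 V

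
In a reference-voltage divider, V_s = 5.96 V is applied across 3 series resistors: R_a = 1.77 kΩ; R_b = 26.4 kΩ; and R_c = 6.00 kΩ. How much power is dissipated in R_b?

ΣR = 34.17 kΩ → I = 5.96/34.17 = 0.1744 mA.
V(R_b) = I·R = 4.605 V; P = V·I = 4.605 × 0.1744 = 0.8032 mW.

P ≈ 0.803 mW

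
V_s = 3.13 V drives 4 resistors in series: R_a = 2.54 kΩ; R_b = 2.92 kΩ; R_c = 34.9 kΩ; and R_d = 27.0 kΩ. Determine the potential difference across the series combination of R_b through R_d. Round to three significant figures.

V ≈ 3.01 V

ΣR = 2.54 + 2.92 + 34.9 + 27.0 = 67.36 kΩ.
R_{R_b..R_d} = 2.92 + 34.9 + 27.0 = 64.82 kΩ.
Voltage divider: V = V_s · (64.82 / 67.36) = 3.13 × 0.9623 = 3.012 V.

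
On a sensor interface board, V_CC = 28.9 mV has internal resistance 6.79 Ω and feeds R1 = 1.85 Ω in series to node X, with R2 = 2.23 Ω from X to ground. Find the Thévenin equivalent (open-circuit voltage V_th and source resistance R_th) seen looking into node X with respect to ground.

V_th ≈ 5.93 mV, R_th ≈ 1.77 Ω

R1' = 6.79 + 1.85 = 8.640 Ω (source resistance + R1).
V_th is the unloaded tap voltage: V_CC · R2/(R1'+R2) = 28.9 × 0.2052 = 5.929 mV.
Zeroing V_CC shorts the top of R1' to ground, so R_th = R1' ‖ R2 = 1.773 Ω.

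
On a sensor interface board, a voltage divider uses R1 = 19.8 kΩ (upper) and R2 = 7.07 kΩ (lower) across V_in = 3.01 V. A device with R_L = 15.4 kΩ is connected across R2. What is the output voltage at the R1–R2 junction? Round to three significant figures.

V_out ≈ 0.592 V

First combine the lower leg with the load: R2 ‖ R_L = 4.845 kΩ.
Then V_out = V_in · R2'/(R1 + R2') = 3.01 × 4.845/24.65 = 0.5918 V.
(Unloaded it would be 0.792 V; the load pulls it down.)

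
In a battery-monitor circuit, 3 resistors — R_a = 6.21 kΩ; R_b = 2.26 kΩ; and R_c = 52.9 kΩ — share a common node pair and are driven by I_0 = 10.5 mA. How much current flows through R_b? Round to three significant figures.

I ≈ 7.46 mA

Total conductance ΣG = 1/6.21 + 1/2.26 + 1/52.9 = 0.6224 (units of 1/kΩ).
By the current-divider rule, I = I_0 · G_k/ΣG = 10.5 × 0.7109 = 7.465 mA.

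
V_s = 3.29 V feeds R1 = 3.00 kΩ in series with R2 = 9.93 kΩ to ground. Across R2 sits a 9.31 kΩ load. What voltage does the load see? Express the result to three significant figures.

V_out ≈ 2.03 V

First combine the lower leg with the load: R2 ‖ R_L = 4.805 kΩ.
Voltage divider with the loaded lower leg: V_out = 3.29 × 4.805/(3.00 + 4.805) = 3.29 × 0.6156 = 2.025 V.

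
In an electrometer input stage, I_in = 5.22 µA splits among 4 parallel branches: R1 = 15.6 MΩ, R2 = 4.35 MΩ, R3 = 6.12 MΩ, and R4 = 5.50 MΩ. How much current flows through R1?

Total conductance ΣG = 1/15.6 + 1/4.35 + 1/6.12 + 1/5.50 = 0.6392 (units of 1/MΩ).
R1 takes the fraction G_k/ΣG = 0.06410/0.6392 = 0.1003, so I = 5.22 × 0.1003 = 0.5235 µA.

I ≈ 0.523 µA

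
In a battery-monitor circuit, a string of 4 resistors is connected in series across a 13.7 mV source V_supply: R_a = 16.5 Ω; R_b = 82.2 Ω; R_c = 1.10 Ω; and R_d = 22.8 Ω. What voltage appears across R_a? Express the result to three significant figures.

V ≈ 1.84 mV

Series total: ΣR = 16.5 + 82.2 + 1.10 + 22.8 = 122.6 Ω.
Voltage divider: V = V_supply · (16.50 / 122.6) = 13.7 × 0.1346 = 1.844 mV.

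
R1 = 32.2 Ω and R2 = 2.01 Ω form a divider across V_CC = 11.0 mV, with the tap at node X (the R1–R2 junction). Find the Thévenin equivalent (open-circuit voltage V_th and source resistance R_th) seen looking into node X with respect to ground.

V_th ≈ 0.646 mV, R_th ≈ 1.89 Ω

V_th is the unloaded tap voltage: V_CC · R2/(R1+R2) = 11.0 × 0.05875 = 0.6463 mV.
With V_CC suppressed (replaced by a short), R_th = R1 ‖ R2 = (32.20 × 2.01)/(32.20 + 2.01) = 1.892 Ω.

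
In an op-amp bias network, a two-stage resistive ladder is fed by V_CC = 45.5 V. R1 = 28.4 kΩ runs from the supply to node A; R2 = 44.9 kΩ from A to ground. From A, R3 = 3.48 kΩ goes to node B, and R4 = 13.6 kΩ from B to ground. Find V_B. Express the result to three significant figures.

V_B ≈ 11.0 V

Node A sees R2 in parallel with the series input of stage 2, R3 + R4 = 17.08 kΩ.
Effective lower resistance at A: R2 ‖ 17.08 = 12.37 kΩ.
V_A = 45.5 × 12.37/(28.4 + 12.37) = 13.81 V.
Stage 2 is unloaded, so V_B = V_A · R4/(R3+R4) = 13.81 × 13.6/17.08 = 10.99 V.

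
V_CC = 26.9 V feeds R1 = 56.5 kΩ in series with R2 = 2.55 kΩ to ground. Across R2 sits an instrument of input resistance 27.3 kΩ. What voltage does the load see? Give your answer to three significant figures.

R2 ‖ R_L = (2.55 × 27.3)/(2.55 + 27.3) = 2.332 kΩ.
Voltage divider with the loaded lower leg: V_out = 26.9 × 2.332/(56.5 + 2.332) = 26.9 × 0.03964 = 1.066 V.
(Unloaded it would be 1.16 V; the load pulls it down.)

V_out ≈ 1.07 V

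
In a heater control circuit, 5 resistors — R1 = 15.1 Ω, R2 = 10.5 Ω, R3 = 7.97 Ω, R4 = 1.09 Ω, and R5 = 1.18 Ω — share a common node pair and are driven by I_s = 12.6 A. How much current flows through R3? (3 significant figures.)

Total conductance ΣG = 1/15.1 + 1/10.5 + 1/7.97 + 1/1.09 + 1/1.18 = 2.052 (units of 1/Ω).
Current divider: I(R3) = I_s · G_k/ΣG = 12.6 × (0.1255/2.052) = 12.6 × 0.06115 = 0.7705 A.

I ≈ 0.770 A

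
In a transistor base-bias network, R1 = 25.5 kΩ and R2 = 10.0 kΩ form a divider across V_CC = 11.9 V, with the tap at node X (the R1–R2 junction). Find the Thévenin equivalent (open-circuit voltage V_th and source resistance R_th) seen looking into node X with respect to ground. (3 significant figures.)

V_th ≈ 3.35 V, R_th ≈ 7.18 kΩ

Open-circuit (no load on X): V_th = V_CC · R2/(R1 + R2) = 11.9 × 10.0/(25.50 + 10.0) = 3.352 V.
Zeroing V_CC shorts the top of R1 to ground, so R_th = R1 ‖ R2 = 7.183 kΩ.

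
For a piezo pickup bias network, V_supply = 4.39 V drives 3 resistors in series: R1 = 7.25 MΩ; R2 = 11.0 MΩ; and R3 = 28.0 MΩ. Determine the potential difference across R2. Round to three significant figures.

ΣR = 7.25 + 11.0 + 28.0 = 46.25 MΩ.
Voltage divider: V = V_supply · (11.00 / 46.25) = 4.39 × 0.2378 = 1.044 V.

V ≈ 1.04 V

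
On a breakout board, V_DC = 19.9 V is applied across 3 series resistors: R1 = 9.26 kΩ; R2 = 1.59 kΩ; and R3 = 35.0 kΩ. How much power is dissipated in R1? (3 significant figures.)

The common current is I = 19.9/45.85 = 0.4340 mA.
V(R1) = I·R = 4.019 V; P = V·I = 4.019 × 0.4340 = 1.744 mW.

P ≈ 1.74 mW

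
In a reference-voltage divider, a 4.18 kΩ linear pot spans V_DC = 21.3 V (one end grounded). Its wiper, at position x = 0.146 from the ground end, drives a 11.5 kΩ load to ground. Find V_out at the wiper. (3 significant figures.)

The pot divides into 3.570 kΩ above the wiper and 0.6103 kΩ below.
(x·R_p) ‖ R_L = 0.5795 kΩ.
Loaded-divider output: V_out = 21.3 × 0.1397 = 2.975 V.

V_out ≈ 2.97 V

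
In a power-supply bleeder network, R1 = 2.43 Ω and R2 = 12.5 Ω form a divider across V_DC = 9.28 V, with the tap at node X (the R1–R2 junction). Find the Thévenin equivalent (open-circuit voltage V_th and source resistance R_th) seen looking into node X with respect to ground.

V_th ≈ 7.77 V, R_th ≈ 2.03 Ω

Open-circuit (no load on X): V_th = V_DC · R2/(R1 + R2) = 9.28 × 12.5/(2.430 + 12.5) = 7.770 V.
Looking into X with the source shorted: R_th = R1·R2/(R1+R2) = 2.430 × 12.5/14.93 = 2.034 Ω.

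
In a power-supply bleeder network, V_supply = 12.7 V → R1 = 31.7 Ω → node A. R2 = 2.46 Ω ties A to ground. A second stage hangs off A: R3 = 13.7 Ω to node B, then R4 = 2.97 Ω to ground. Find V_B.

Looking into the second stage from A: R3 + R4 = 16.67 Ω appears in parallel with R2.
Effective lower resistance at A: R2 ‖ 16.67 = 2.144 Ω.
So V_A = 12.7 × 0.06334 = 0.8044 V.
Then the unloaded second divider: V_B = V_A × R4/(R3+R4) = 0.8044 × 0.1782 = 0.1433 V.

V_B ≈ 0.143 V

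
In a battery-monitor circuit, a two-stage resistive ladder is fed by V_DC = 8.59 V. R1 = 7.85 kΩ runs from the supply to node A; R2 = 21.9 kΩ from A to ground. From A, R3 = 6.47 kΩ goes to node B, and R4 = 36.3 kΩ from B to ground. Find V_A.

The second stage (R3 + R4 = 42.77 kΩ) loads node A in parallel with R2.
R2 ‖ (R3+R4) = 14.48 kΩ.
V_A = 8.59 × 14.48/(7.85 + 14.48) = 5.571 V.

V_A ≈ 5.57 V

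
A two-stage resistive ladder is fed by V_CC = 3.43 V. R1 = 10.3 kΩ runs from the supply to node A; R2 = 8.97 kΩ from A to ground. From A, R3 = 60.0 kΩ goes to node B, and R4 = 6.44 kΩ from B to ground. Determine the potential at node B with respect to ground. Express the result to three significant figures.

V_B ≈ 0.144 V

Looking into the second stage from A: R3 + R4 = 66.44 kΩ appears in parallel with R2.
R2 ‖ (R3+R4) = 7.903 kΩ.
So V_A = 3.43 × 0.4342 = 1.489 V.
Stage 2 is unloaded, so V_B = V_A · R4/(R3+R4) = 1.489 × 6.44/66.44 = 0.1443 V.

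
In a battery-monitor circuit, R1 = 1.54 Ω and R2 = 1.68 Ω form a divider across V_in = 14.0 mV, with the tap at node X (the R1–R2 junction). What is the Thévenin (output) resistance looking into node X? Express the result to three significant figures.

R_th ≈ 0.803 Ω

Zeroing V_in shorts the top of R1 to ground, so R_th = R1 ‖ R2 = 0.8035 Ω.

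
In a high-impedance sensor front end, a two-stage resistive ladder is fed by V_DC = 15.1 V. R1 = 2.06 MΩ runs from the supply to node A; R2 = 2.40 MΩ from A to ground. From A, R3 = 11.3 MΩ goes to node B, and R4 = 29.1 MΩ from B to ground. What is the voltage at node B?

V_B ≈ 5.70 V

Looking into the second stage from A: R3 + R4 = 40.40 MΩ appears in parallel with R2.
R2 ‖ (R3+R4) = 2.265 MΩ.
V_A = 15.1 × 2.265/(2.06 + 2.265) = 7.909 V.
V_B = V_A × 0.7203 = 5.697 V.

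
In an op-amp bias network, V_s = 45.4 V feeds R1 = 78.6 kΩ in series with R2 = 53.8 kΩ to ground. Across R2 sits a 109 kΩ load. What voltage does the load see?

R2 ‖ R_L = (53.8 × 109)/(53.8 + 109) = 36.02 kΩ.
Then V_out = V_s · R2'/(R1 + R2') = 45.4 × 36.02/114.6 = 14.27 V.

V_out ≈ 14.3 V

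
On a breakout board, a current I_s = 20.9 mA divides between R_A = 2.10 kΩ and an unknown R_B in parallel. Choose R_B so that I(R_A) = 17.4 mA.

Two-branch current divider: I_A = I_s · R_B/(R_A + R_B).
With f = 0.8325, R_B = R_A · f/(1−f) = 2.10 × 4.971 = 10.44 kΩ.

R_B ≈ 10.4 kΩ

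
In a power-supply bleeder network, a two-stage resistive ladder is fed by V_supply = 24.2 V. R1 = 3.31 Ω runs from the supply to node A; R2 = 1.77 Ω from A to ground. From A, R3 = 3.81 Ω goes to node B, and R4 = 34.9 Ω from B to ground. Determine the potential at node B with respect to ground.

V_B ≈ 7.38 V

Looking into the second stage from A: R3 + R4 = 38.71 Ω appears in parallel with R2.
Effective lower resistance at A: R2 ‖ 38.71 = 1.693 Ω.
So V_A = 24.2 × 0.3383 = 8.188 V.
Then the unloaded second divider: V_B = V_A × R4/(R3+R4) = 8.188 × 0.9016 = 7.382 V.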